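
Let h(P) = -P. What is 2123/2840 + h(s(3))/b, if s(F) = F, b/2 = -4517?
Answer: 9593851/12828280 ≈ 0.74787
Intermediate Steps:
b = -9034 (b = 2*(-4517) = -9034)
2123/2840 + h(s(3))/b = 2123/2840 - 1*3/(-9034) = 2123*(1/2840) - 3*(-1/9034) = 2123/2840 + 3/9034 = 9593851/12828280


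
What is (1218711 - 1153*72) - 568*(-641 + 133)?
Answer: 1424239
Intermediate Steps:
(1218711 - 1153*72) - 568*(-641 + 133) = (1218711 - 83016) - 568*(-508) = 1135695 + 288544 = 1424239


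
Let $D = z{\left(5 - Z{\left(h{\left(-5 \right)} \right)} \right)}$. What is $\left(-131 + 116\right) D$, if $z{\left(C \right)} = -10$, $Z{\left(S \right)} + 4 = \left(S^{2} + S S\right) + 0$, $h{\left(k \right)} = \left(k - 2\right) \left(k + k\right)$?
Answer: $150$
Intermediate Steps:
$h{\left(k \right)} = 2 k \left(-2 + k\right)$ ($h{\left(k \right)} = \left(-2 + k\right) 2 k = 2 k \left(-2 + k\right)$)
$Z{\left(S \right)} = -4 + 2 S^{2}$ ($Z{\left(S \right)} = -4 + \left(\left(S^{2} + S S\right) + 0\right) = -4 + \left(\left(S^{2} + S^{2}\right) + 0\right) = -4 + \left(2 S^{2} + 0\right) = -4 + 2 S^{2}$)
$D = -10$
$\left(-131 + 116\right) D = \left(-131 + 116\right) \left(-10\right) = \left(-15\right) \left(-10\right) = 150$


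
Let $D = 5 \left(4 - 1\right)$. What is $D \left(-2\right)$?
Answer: $-30$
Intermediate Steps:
$D = 15$ ($D = 5 \cdot 3 = 15$)
$D \left(-2\right) = 15 \left(-2\right) = -30$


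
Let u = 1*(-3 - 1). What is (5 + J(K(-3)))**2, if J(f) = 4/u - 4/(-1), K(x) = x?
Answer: 64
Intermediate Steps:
u = -4 (u = 1*(-4) = -4)
J(f) = 3 (J(f) = 4/(-4) - 4/(-1) = 4*(-1/4) - 4*(-1) = -1 + 4 = 3)
(5 + J(K(-3)))**2 = (5 + 3)**2 = 8**2 = 64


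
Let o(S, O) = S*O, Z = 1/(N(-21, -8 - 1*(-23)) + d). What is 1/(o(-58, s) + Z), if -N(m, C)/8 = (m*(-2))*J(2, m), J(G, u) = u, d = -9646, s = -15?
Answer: 2590/2253299 ≈ 0.0011494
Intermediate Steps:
N(m, C) = 16*m**2 (N(m, C) = -8*m*(-2)*m = -8*(-2*m)*m = -(-16)*m**2 = 16*m**2)
Z = -1/2590 (Z = 1/(16*(-21)**2 - 9646) = 1/(16*441 - 9646) = 1/(7056 - 9646) = 1/(-2590) = -1/2590 ≈ -0.00038610)
o(S, O) = O*S
1/(o(-58, s) + Z) = 1/(-15*(-58) - 1/2590) = 1/(870 - 1/2590) = 1/(2253299/2590) = 2590/2253299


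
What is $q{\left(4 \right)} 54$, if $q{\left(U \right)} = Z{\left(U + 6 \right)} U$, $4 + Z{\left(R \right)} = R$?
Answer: $1296$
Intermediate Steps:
$Z{\left(R \right)} = -4 + R$
$q{\left(U \right)} = U \left(2 + U\right)$ ($q{\left(U \right)} = \left(-4 + \left(U + 6\right)\right) U = \left(-4 + \left(6 + U\right)\right) U = \left(2 + U\right) U = U \left(2 + U\right)$)
$q{\left(4 \right)} 54 = 4 \left(2 + 4\right) 54 = 4 \cdot 6 \cdot 54 = 24 \cdot 54 = 1296$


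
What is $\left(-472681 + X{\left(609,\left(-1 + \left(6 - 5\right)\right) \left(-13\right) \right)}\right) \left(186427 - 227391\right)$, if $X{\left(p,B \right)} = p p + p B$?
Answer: $4170135200$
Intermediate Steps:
$X{\left(p,B \right)} = p^{2} + B p$
$\left(-472681 + X{\left(609,\left(-1 + \left(6 - 5\right)\right) \left(-13\right) \right)}\right) \left(186427 - 227391\right) = \left(-472681 + 609 \left(\left(-1 + \left(6 - 5\right)\right) \left(-13\right) + 609\right)\right) \left(186427 - 227391\right) = \left(-472681 + 609 \left(\left(-1 + \left(6 - 5\right)\right) \left(-13\right) + 609\right)\right) \left(-40964\right) = \left(-472681 + 609 \left(\left(-1 + 1\right) \left(-13\right) + 609\right)\right) \left(-40964\right) = \left(-472681 + 609 \left(0 \left(-13\right) + 609\right)\right) \left(-40964\right) = \left(-472681 + 609 \left(0 + 609\right)\right) \left(-40964\right) = \left(-472681 + 609 \cdot 609\right) \left(-40964\right) = \left(-472681 + 370881\right) \left(-40964\right) = \left(-101800\right) \left(-40964\right) = 4170135200$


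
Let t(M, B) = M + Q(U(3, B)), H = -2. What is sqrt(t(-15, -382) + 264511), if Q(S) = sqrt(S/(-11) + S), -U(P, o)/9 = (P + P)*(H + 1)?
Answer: sqrt(32004016 + 66*sqrt(165))/11 ≈ 514.30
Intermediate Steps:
U(P, o) = 18*P (U(P, o) = -9*(P + P)*(-2 + 1) = -9*2*P*(-1) = -(-18)*P = 18*P)
Q(S) = sqrt(110)*sqrt(S)/11 (Q(S) = sqrt(S*(-1/11) + S) = sqrt(-S/11 + S) = sqrt(10*S/11) = sqrt(110)*sqrt(S)/11)
t(M, B) = M + 6*sqrt(165)/11 (t(M, B) = M + sqrt(110)*sqrt(18*3)/11 = M + sqrt(110)*sqrt(54)/11 = M + sqrt(110)*(3*sqrt(6))/11 = M + 6*sqrt(165)/11)
sqrt(t(-15, -382) + 264511) = sqrt((-15 + 6*sqrt(165)/11) + 264511) = sqrt(264496 + 6*sqrt(165)/11)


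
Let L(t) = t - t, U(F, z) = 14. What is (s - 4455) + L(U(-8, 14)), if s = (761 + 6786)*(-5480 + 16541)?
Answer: 83472912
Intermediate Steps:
s = 83477367 (s = 7547*11061 = 83477367)
L(t) = 0
(s - 4455) + L(U(-8, 14)) = (83477367 - 4455) + 0 = 83472912 + 0 = 83472912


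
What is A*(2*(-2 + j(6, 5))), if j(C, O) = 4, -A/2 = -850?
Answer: 6800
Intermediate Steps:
A = 1700 (A = -2*(-850) = 1700)
A*(2*(-2 + j(6, 5))) = 1700*(2*(-2 + 4)) = 1700*(2*2) = 1700*4 = 6800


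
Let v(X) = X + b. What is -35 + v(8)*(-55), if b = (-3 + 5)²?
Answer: -695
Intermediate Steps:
b = 4 (b = 2² = 4)
v(X) = 4 + X (v(X) = X + 4 = 4 + X)
-35 + v(8)*(-55) = -35 + (4 + 8)*(-55) = -35 + 12*(-55) = -35 - 660 = -695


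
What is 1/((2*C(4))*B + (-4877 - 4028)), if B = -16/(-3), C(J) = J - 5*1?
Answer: -3/26747 ≈ -0.00011216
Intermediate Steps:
C(J) = -5 + J (C(J) = J - 5 = -5 + J)
B = 16/3 (B = -16*(-1/3) = 16/3 ≈ 5.3333)
1/((2*C(4))*B + (-4877 - 4028)) = 1/((2*(-5 + 4))*(16/3) + (-4877 - 4028)) = 1/((2*(-1))*(16/3) - 8905) = 1/(-2*16/3 - 8905) = 1/(-32/3 - 8905) = 1/(-26747/3) = -3/26747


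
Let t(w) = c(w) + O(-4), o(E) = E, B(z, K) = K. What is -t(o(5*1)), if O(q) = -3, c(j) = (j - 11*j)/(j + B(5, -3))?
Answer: 28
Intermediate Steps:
c(j) = -10*j/(-3 + j) (c(j) = (j - 11*j)/(j - 3) = (-10*j)/(-3 + j) = -10*j/(-3 + j))
t(w) = -3 - 10*w/(-3 + w) (t(w) = -10*w/(-3 + w) - 3 = -3 - 10*w/(-3 + w))
-t(o(5*1)) = -(9 - 65)/(-3 + 5*1) = -(9 - 13*5)/(-3 + 5) = -(9 - 65)/2 = -(-56)/2 = -1*(-28) = 28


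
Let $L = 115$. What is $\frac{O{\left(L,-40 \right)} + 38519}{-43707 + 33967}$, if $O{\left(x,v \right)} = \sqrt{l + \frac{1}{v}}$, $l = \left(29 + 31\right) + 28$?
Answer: $- \frac{38519}{9740} - \frac{3 \sqrt{3910}}{194800} \approx -3.9557$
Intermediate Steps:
$l = 88$ ($l = 60 + 28 = 88$)
$O{\left(x,v \right)} = \sqrt{88 + \frac{1}{v}}$
$\frac{O{\left(L,-40 \right)} + 38519}{-43707 + 33967} = \frac{\sqrt{88 + \frac{1}{-40}} + 38519}{-43707 + 33967} = \frac{\sqrt{88 - \frac{1}{40}} + 38519}{-9740} = \left(\sqrt{\frac{3519}{40}} + 38519\right) \left(- \frac{1}{9740}\right) = \left(\frac{3 \sqrt{3910}}{20} + 38519\right) \left(- \frac{1}{9740}\right) = \left(38519 + \frac{3 \sqrt{3910}}{20}\right) \left(- \frac{1}{9740}\right) = - \frac{38519}{9740} - \frac{3 \sqrt{3910}}{194800}$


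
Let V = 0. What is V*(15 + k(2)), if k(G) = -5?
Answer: 0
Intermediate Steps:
V*(15 + k(2)) = 0*(15 - 5) = 0*10 = 0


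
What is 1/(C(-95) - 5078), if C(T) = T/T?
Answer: -1/5077 ≈ -0.00019697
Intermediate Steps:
C(T) = 1
1/(C(-95) - 5078) = 1/(1 - 5078) = 1/(-5077) = -1/5077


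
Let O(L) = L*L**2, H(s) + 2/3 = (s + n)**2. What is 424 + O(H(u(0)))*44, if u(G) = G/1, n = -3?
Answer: 698948/27 ≈ 25887.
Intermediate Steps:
u(G) = G (u(G) = G*1 = G)
H(s) = -2/3 + (-3 + s)**2 (H(s) = -2/3 + (s - 3)**2 = -2/3 + (-3 + s)**2)
O(L) = L**3
424 + O(H(u(0)))*44 = 424 + (-2/3 + (-3 + 0)**2)**3*44 = 424 + (-2/3 + (-3)**2)**3*44 = 424 + (-2/3 + 9)**3*44 = 424 + (25/3)**3*44 = 424 + (15625/27)*44 = 424 + 687500/27 = 698948/27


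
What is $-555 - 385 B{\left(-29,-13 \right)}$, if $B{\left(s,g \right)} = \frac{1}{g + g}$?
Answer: $- \frac{14045}{26} \approx -540.19$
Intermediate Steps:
$B{\left(s,g \right)} = \frac{1}{2 g}$
$-555 - 385 B{\left(-29,-13 \right)} = -555 - 385 \frac{1}{2 \left(-13\right)} = -555 - 385 \cdot \frac{1}{2} \left(- \frac{1}{13}\right) = -555 - - \frac{385}{26} = -555 + \frac{385}{26} = - \frac{14045}{26}$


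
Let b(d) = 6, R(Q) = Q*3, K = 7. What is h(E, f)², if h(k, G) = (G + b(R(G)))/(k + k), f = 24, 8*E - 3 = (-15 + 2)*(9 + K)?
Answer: 576/1681 ≈ 0.34265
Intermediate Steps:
R(Q) = 3*Q
E = -205/8 (E = 3/8 + ((-15 + 2)*(9 + 7))/8 = 3/8 + (-13*16)/8 = 3/8 + (⅛)*(-208) = 3/8 - 26 = -205/8 ≈ -25.625)
h(k, G) = (6 + G)/(2*k) (h(k, G) = (G + 6)/(k + k) = (6 + G)/((2*k)) = (6 + G)*(1/(2*k)) = (6 + G)/(2*k))
h(E, f)² = ((6 + 24)/(2*(-205/8)))² = ((½)*(-8/205)*30)² = (-24/41)² = 576/1681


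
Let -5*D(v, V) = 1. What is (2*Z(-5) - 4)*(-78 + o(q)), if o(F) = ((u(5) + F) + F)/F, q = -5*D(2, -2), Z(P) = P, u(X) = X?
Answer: 994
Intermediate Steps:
D(v, V) = -1/5 (D(v, V) = -1/5*1 = -1/5)
q = 1 (q = -5*(-1/5) = 1)
o(F) = (5 + 2*F)/F (o(F) = ((5 + F) + F)/F = (5 + 2*F)/F)
(2*Z(-5) - 4)*(-78 + o(q)) = (2*(-5) - 4)*(-78 + (2 + 5/1)) = (-10 - 4)*(-78 + (2 + 5*1)) = -14*(-78 + (2 + 5)) = -14*(-78 + 7) = -14*(-71) = 994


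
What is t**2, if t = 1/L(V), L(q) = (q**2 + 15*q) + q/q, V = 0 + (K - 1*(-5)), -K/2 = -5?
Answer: 1/203401 ≈ 4.9164e-6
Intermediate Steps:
K = 10 (K = -2*(-5) = 10)
V = 15 (V = 0 + (10 - 1*(-5)) = 0 + (10 + 5) = 0 + 15 = 15)
L(q) = 1 + q**2 + 15*q (L(q) = (q**2 + 15*q) + 1 = 1 + q**2 + 15*q)
t = 1/451 (t = 1/(1 + 15**2 + 15*15) = 1/(1 + 225 + 225) = 1/451 ≈ 0.0022173)
t**2 = (1/451)**2 = 1/203401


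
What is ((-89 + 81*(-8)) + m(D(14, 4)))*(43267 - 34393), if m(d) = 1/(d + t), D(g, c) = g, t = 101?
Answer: -752106996/115 ≈ -6.5401e+6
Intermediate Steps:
m(d) = 1/(101 + d) (m(d) = 1/(d + 101) = 1/(101 + d))
((-89 + 81*(-8)) + m(D(14, 4)))*(43267 - 34393) = ((-89 + 81*(-8)) + 1/(101 + 14))*(43267 - 34393) = ((-89 - 648) + 1/115)*8874 = (-737 + 1/115)*8874 = -84754/115*8874 = -752106996/115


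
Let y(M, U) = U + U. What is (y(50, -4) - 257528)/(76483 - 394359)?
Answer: 64384/79469 ≈ 0.81018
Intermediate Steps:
y(M, U) = 2*U
(y(50, -4) - 257528)/(76483 - 394359) = (2*(-4) - 257528)/(76483 - 394359) = (-8 - 257528)/(-317876) = -257536*(-1/317876) = 64384/79469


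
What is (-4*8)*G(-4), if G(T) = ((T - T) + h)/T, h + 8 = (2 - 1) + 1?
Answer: -48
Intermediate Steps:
h = -6 (h = -8 + ((2 - 1) + 1) = -8 + (1 + 1) = -8 + 2 = -6)
G(T) = -6/T (G(T) = ((T - T) - 6)/T = (0 - 6)/T = -6/T)
(-4*8)*G(-4) = (-4*8)*(-6/(-4)) = -(-192)*(-1)/4 = -32*3/2 = -48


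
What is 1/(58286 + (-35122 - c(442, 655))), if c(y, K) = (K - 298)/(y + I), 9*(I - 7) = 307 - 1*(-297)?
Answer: 4645/107593567 ≈ 4.3172e-5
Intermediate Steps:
I = 667/9 (I = 7 + (307 - 1*(-297))/9 = 7 + (307 + 297)/9 = 7 + (1/9)*604 = 7 + 604/9 = 667/9 ≈ 74.111)
c(y, K) = (-298 + K)/(667/9 + y) (c(y, K) = (K - 298)/(y + 667/9) = (-298 + K)/(667/9 + y))
1/(58286 + (-35122 - c(442, 655))) = 1/(58286 + (-35122 - 9*(-298 + 655)/(667 + 9*442))) = 1/(58286 + (-35122 - 9*357/(667 + 3978))) = 1/(58286 + (-35122 - 9*357/4645)) = 1/(58286 + (-35122 - 1*3213/4645)) = 1/(58286 + (-35122 - 3213/4645)) = 1/(58286 - 163144903/4645) = 1/(107593567/4645) = 4645/107593567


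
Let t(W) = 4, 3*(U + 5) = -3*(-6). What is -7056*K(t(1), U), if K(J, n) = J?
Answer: -28224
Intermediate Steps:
U = 1 (U = -5 + (-3*(-6))/3 = -5 + (⅓)*18 = -5 + 6 = 1)
-7056*K(t(1), U) = -7056*4 = -28224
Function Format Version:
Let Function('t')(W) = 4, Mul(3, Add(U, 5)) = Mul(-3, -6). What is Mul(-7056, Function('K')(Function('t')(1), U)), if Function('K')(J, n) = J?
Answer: -28224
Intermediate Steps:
U = 1 (U = Add(-5, Mul(Rational(1, 3), Mul(-3, -6))) = Add(-5, Mul(Rational(1, 3), 18)) = Add(-5, 6) = 1)
Mul(-7056, Function('K')(Function('t')(1), U)) = Mul(-7056, 4) = -28224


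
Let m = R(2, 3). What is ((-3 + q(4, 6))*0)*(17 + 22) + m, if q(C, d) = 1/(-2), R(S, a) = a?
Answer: 3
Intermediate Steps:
q(C, d) = -½
m = 3
((-3 + q(4, 6))*0)*(17 + 22) + m = ((-3 - ½)*0)*(17 + 22) + 3 = -7/2*0*39 + 3 = 0*39 + 3 = 0 + 3 = 3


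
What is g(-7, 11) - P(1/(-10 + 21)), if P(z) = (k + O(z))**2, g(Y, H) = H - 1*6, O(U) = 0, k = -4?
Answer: -11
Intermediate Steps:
g(Y, H) = -6 + H (g(Y, H) = H - 6 = -6 + H)
P(z) = 16 (P(z) = (-4 + 0)**2 = (-4)**2 = 16)
g(-7, 11) - P(1/(-10 + 21)) = (-6 + 11) - 1*16 = 5 - 16 = -11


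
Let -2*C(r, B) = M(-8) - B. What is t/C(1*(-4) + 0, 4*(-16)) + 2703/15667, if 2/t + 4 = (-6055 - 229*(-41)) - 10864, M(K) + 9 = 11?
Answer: 336028300/1947580437 ≈ 0.17254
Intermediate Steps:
M(K) = 2 (M(K) = -9 + 11 = 2)
C(r, B) = -1 + B/2 (C(r, B) = -(2 - B)/2 = -1 + B/2)
t = -1/3767 (t = 2/(-4 + ((-6055 - 229*(-41)) - 10864)) = 2/(-4 + ((-6055 + 9389) - 10864)) = 2/(-4 + (3334 - 10864)) = 2/(-4 - 7530) = 2/(-7534) = 2*(-1/7534) = -1/3767 ≈ -0.00026546)
t/C(1*(-4) + 0, 4*(-16)) + 2703/15667 = -1/(3767*(-1 + (4*(-16))/2)) + 2703/15667 = -1/(3767*(-1 + (½)*(-64))) + 2703*(1/15667) = -1/(3767*(-1 - 32)) + 2703/15667 = -1/3767/(-33) + 2703/15667 = -1/3767*(-1/33) + 2703/15667 = 1/124311 + 2703/15667 = 336028300/1947580437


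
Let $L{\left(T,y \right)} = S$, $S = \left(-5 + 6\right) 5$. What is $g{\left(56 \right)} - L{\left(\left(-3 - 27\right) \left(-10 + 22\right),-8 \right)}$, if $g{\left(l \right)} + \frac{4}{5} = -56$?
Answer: $- \frac{309}{5} \approx -61.8$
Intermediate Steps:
$g{\left(l \right)} = - \frac{284}{5}$ ($g{\left(l \right)} = - \frac{4}{5} - 56 = - \frac{284}{5}$)
$S = 5$ ($S = 1 \cdot 5 = 5$)
$L{\left(T,y \right)} = 5$
$g{\left(56 \right)} - L{\left(\left(-3 - 27\right) \left(-10 + 22\right),-8 \right)} = - \frac{284}{5} - 5 = - \frac{309}{5}$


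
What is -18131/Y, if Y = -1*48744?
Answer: 18131/48744 ≈ 0.37196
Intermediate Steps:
Y = -48744
-18131/Y = -18131/(-48744) = -18131*(-1/48744) = 18131/48744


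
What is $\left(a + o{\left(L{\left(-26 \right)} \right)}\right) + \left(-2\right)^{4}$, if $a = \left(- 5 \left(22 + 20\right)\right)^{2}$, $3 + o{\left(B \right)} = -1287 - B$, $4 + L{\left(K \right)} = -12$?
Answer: $42842$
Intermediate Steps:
$L{\left(K \right)} = -16$ ($L{\left(K \right)} = -4 - 12 = -16$)
$o{\left(B \right)} = -1290 - B$ ($o{\left(B \right)} = -3 - \left(1287 + B\right) = -1290 - B$)
$a = 44100$ ($a = \left(\left(-5\right) 42\right)^{2} = \left(-210\right)^{2} = 44100$)
$\left(a + o{\left(L{\left(-26 \right)} \right)}\right) + \left(-2\right)^{4} = \left(44100 - 1274\right) + \left(-2\right)^{4} = \left(44100 + \left(-1290 + 16\right)\right) + 16 = \left(44100 - 1274\right) + 16 = 42826 + 16 = 42842$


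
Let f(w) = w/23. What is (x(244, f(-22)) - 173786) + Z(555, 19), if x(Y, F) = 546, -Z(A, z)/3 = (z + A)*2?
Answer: -176684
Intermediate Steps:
f(w) = w/23 (f(w) = w*(1/23) = w/23)
Z(A, z) = -6*A - 6*z (Z(A, z) = -3*(z + A)*2 = -3*(A + z)*2 = -3*(2*A + 2*z) = -6*A - 6*z)
(x(244, f(-22)) - 173786) + Z(555, 19) = (546 - 173786) + (-6*555 - 6*19) = -173240 + (-3330 - 114) = -173240 - 3444 = -176684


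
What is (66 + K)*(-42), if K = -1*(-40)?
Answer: -4452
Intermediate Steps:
K = 40
(66 + K)*(-42) = (66 + 40)*(-42) = 106*(-42) = -4452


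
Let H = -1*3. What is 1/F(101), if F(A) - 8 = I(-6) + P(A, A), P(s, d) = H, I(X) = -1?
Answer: 1/4 ≈ 0.25000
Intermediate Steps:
H = -3
P(s, d) = -3
F(A) = 4 (F(A) = 8 + (-1 - 3) = 8 - 4 = 4)
1/F(101) = 1/4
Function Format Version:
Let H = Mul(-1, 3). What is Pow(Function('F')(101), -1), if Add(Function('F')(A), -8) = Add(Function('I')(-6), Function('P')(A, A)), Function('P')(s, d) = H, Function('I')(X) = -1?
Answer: Rational(1, 4) ≈ 0.25000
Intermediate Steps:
H = -3
Function('P')(s, d) = -3
Function('F')(A) = 4 (Function('F')(A) = Add(8, Add(-1, -3)) = Add(8, -4) = 4)
Pow(Function('F')(101), -1) = Pow(4, -1) = Rational(1, 4)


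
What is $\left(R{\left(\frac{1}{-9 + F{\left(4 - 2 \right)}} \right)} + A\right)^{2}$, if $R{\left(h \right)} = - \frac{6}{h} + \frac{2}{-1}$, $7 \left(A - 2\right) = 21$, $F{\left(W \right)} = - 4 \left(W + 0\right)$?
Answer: $11025$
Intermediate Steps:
$F{\left(W \right)} = - 4 W$
$A = 5$ ($A = 2 + \frac{1}{7} \cdot 21 = 2 + 3 = 5$)
$R{\left(h \right)} = -2 - \frac{6}{h}$ ($R{\left(h \right)} = - \frac{6}{h} + 2 \left(-1\right) = - \frac{6}{h} - 2 = -2 - \frac{6}{h}$)
$\left(R{\left(\frac{1}{-9 + F{\left(4 - 2 \right)}} \right)} + A\right)^{2} = \left(\left(-2 - \frac{6}{\frac{1}{-9 - 4 \left(4 - 2\right)}}\right) + 5\right)^{2} = \left(\left(-2 - \frac{6}{\frac{1}{-9 - 8}}\right) + 5\right)^{2} = \left(\left(-2 - \frac{6}{\frac{1}{-17}}\right) + 5\right)^{2} = \left(\left(-2 - \frac{6}{- \frac{1}{17}}\right) + 5\right)^{2} = \left(\left(-2 - -102\right) + 5\right)^{2} = \left(\left(-2 + 102\right) + 5\right)^{2} = \left(100 + 5\right)^{2} = 105^{2} = 11025$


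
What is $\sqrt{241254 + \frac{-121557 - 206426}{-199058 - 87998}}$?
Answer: $\frac{\sqrt{1242481281289787}}{71764} \approx 491.18$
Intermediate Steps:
$\sqrt{241254 + \frac{-121557 - 206426}{-199058 - 87998}} = \sqrt{241254 - \frac{327983}{-287056}} = \sqrt{241254 - - \frac{327983}{287056}} = \sqrt{241254 + \frac{327983}{287056}} = \sqrt{\frac{69253736207}{287056}} = \frac{\sqrt{1242481281289787}}{71764}$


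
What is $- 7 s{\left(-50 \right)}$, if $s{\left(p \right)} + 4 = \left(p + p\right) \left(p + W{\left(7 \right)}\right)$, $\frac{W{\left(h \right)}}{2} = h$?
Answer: $-25172$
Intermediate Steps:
$W{\left(h \right)} = 2 h$
$s{\left(p \right)} = -4 + 2 p \left(14 + p\right)$ ($s{\left(p \right)} = -4 + \left(p + p\right) \left(p + 2 \cdot 7\right) = -4 + 2 p \left(p + 14\right) = -4 + 2 p \left(14 + p\right)$)
$- 7 s{\left(-50 \right)} = - 7 \left(-4 + 2 \left(-50\right)^{2} + 28 \left(-50\right)\right) = - 7 \left(-4 + 2 \cdot 2500 - 1400\right) = - 7 \left(-4 + 5000 - 1400\right) = \left(-7\right) 3596 = -25172$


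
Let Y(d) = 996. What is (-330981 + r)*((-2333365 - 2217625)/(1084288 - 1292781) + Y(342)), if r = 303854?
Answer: -5756621158286/208493 ≈ -2.7611e+7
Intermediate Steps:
(-330981 + r)*((-2333365 - 2217625)/(1084288 - 1292781) + Y(342)) = (-330981 + 303854)*((-2333365 - 2217625)/(1084288 - 1292781) + 996) = -27127*(-4550990/(-208493) + 996) = -27127*(-4550990*(-1/208493) + 996) = -27127*(4550990/208493 + 996) = -27127*212210018/208493 = -5756621158286/208493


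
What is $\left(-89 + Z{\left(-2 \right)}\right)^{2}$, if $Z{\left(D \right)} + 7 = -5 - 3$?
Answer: $10816$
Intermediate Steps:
$Z{\left(D \right)} = -15$ ($Z{\left(D \right)} = -7 - 8 = -15$)
$\left(-89 + Z{\left(-2 \right)}\right)^{2} = \left(-89 - 15\right)^{2} = \left(-104\right)^{2} = 10816$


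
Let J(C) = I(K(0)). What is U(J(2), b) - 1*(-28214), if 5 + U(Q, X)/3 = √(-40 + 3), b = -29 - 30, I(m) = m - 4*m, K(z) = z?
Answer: 28199 + 3*I*√37 ≈ 28199.0 + 18.248*I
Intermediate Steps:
I(m) = -3*m
J(C) = 0 (J(C) = -3*0 = 0)
b = -59
U(Q, X) = -15 + 3*I*√37 (U(Q, X) = -15 + 3*√(-40 + 3) = -15 + 3*√(-37) = -15 + 3*(I*√37) = -15 + 3*I*√37)
U(J(2), b) - 1*(-28214) = (-15 + 3*I*√37) - 1*(-28214) = (-15 + 3*I*√37) + 28214 = 28199 + 3*I*√37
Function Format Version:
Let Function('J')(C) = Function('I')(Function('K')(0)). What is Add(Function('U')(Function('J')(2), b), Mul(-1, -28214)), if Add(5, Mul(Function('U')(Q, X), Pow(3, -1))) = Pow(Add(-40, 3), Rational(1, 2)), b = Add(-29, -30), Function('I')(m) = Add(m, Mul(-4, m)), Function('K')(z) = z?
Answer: Add(28199, Mul(3, I, Pow(37, Rational(1, 2)))) ≈ Add(28199., Mul(18.248, I))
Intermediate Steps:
Function('I')(m) = Mul(-3, m)
Function('J')(C) = 0 (Function('J')(C) = Mul(-3, 0) = 0)
b = -59
Function('U')(Q, X) = Add(-15, Mul(3, I, Pow(37, Rational(1, 2)))) (Function('U')(Q, X) = Add(-15, Mul(3, Pow(Add(-40, 3), Rational(1, 2)))) = Add(-15, Mul(3, Pow(-37, Rational(1, 2)))) = Add(-15, Mul(3, Mul(I, Pow(37, Rational(1, 2))))) = Add(-15, Mul(3, I, Pow(37, Rational(1, 2)))))
Add(Function('U')(Function('J')(2), b), Mul(-1, -28214)) = Add(Add(-15, Mul(3, I, Pow(37, Rational(1, 2)))), Mul(-1, -28214)) = Add(Add(-15, Mul(3, I, Pow(37, Rational(1, 2)))), 28214) = Add(28199, Mul(3, I, Pow(37, Rational(1, 2))))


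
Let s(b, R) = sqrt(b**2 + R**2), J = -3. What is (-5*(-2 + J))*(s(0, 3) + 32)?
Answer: 875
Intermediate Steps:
s(b, R) = sqrt(R**2 + b**2)
(-5*(-2 + J))*(s(0, 3) + 32) = (-5*(-2 - 3))*(sqrt(3**2 + 0**2) + 32) = (-5*(-5))*(sqrt(9 + 0) + 32) = 25*(sqrt(9) + 32) = 25*(3 + 32) = 25*35 = 875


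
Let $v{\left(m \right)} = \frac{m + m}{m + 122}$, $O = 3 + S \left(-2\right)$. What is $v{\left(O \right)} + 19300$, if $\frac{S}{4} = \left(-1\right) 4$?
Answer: $\frac{3030170}{157} \approx 19300.0$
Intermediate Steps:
$S = -16$ ($S = 4 \left(\left(-1\right) 4\right) = 4 \left(-4\right) = -16$)
$O = 35$ ($O = 3 - -32 = 3 + 32 = 35$)
$v{\left(m \right)} = \frac{2 m}{122 + m}$
$v{\left(O \right)} + 19300 = 2 \cdot 35 \frac{1}{122 + 35} + 19300 = 2 \cdot 35 \cdot \frac{1}{157} + 19300 = \frac{70}{157} + 19300 = \frac{3030170}{157}$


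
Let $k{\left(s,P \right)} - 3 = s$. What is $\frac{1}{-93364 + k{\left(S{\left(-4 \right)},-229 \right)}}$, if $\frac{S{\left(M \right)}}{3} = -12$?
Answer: $- \frac{1}{93397} \approx -1.0707 \cdot 10^{-5}$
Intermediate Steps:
$S{\left(M \right)} = -36$ ($S{\left(M \right)} = 3 \left(-12\right) = -36$)
$k{\left(s,P \right)} = 3 + s$
$\frac{1}{-93364 + k{\left(S{\left(-4 \right)},-229 \right)}} = \frac{1}{-93364 + \left(3 - 36\right)} = \frac{1}{-93364 - 33} = \frac{1}{-93397} = - \frac{1}{93397}$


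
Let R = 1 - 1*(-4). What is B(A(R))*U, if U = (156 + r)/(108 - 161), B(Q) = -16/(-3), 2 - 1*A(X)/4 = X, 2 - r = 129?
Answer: -464/159 ≈ -2.9182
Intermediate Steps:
R = 5 (R = 1 + 4 = 5)
r = -127 (r = 2 - 1*129 = 2 - 129 = -127)
A(X) = 8 - 4*X
B(Q) = 16/3 (B(Q) = -16*(-1/3) = 16/3)
U = -29/53 (U = (156 - 127)/(108 - 161) = 29/(-53) = 29*(-1/53) = -29/53 ≈ -0.54717)
B(A(R))*U = (16/3)*(-29/53) = -464/159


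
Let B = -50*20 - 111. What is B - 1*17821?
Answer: -18932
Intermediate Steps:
B = -1111 (B = -1000 - 111 = -1111)
B - 1*17821 = -1111 - 1*17821 = -1111 - 17821 = -18932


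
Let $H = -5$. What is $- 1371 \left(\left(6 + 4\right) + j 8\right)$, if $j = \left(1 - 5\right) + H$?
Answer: $85002$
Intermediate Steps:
$j = -9$ ($j = \left(1 - 5\right) - 5 = -4 - 5 = -9$)
$- 1371 \left(\left(6 + 4\right) + j 8\right) = - 1371 \left(\left(6 + 4\right) - 72\right) = - 1371 \left(10 - 72\right) = \left(-1371\right) \left(-62\right) = 85002$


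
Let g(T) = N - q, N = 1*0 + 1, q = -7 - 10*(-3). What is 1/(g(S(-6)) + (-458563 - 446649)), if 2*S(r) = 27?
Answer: -1/905234 ≈ -1.1047e-6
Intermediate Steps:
S(r) = 27/2 (S(r) = (½)*27 = 27/2)
q = 23 (q = -7 + 30 = 23)
N = 1 (N = 0 + 1 = 1)
g(T) = -22 (g(T) = 1 - 1*23 = 1 - 23 = -22)
1/(g(S(-6)) + (-458563 - 446649)) = 1/(-22 + (-458563 - 446649)) = 1/(-22 - 905212) = 1/(-905234) = -1/905234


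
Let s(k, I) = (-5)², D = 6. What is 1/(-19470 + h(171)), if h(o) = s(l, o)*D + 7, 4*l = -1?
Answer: -1/19313 ≈ -5.1779e-5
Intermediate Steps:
l = -¼ (l = (¼)*(-1) = -¼ ≈ -0.25000)
s(k, I) = 25
h(o) = 157 (h(o) = 25*6 + 7 = 150 + 7 = 157)
1/(-19470 + h(171)) = 1/(-19470 + 157) = 1/(-19313) = -1/19313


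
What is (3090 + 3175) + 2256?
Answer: 8521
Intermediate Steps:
(3090 + 3175) + 2256 = 6265 + 2256 = 8521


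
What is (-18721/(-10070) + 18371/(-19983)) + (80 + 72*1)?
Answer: 30775884893/201228810 ≈ 152.94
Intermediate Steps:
(-18721/(-10070) + 18371/(-19983)) + (80 + 72*1) = (-18721*(-1/10070) + 18371*(-1/19983)) + (80 + 72) = (18721/10070 - 18371/19983) + 152 = 189105773/201228810 + 152 = 30775884893/201228810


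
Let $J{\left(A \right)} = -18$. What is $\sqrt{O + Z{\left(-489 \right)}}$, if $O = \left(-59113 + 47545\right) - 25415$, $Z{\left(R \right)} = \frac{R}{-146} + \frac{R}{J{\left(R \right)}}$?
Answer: $\frac{i \sqrt{1772278086}}{219} \approx 192.23 i$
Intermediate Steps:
$Z{\left(R \right)} = - \frac{41 R}{657}$ ($Z{\left(R \right)} = \frac{R}{-146} + \frac{R}{-18} = R \left(- \frac{1}{146}\right) + R \left(- \frac{1}{18}\right) = - \frac{R}{146} - \frac{R}{18} = - \frac{41 R}{657}$)
$O = -36983$ ($O = -11568 + \left(-49547 + 24132\right) = -11568 - 25415 = -36983$)
$\sqrt{O + Z{\left(-489 \right)}} = \sqrt{-36983 - - \frac{6683}{219}} = \sqrt{-36983 + \frac{6683}{219}} = \sqrt{- \frac{8092594}{219}} = \frac{i \sqrt{1772278086}}{219}$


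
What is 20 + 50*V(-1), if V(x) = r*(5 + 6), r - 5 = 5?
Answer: 5520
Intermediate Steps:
r = 10 (r = 5 + 5 = 10)
V(x) = 110 (V(x) = 10*(5 + 6) = 10*11 = 110)
20 + 50*V(-1) = 20 + 50*110 = 20 + 5500 = 5520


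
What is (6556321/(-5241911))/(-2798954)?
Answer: 6556321/14671867761094 ≈ 4.4686e-7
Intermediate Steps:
(6556321/(-5241911))/(-2798954) = (6556321*(-1/5241911))*(-1/2798954) = -6556321/5241911*(-1/2798954) = 6556321/14671867761094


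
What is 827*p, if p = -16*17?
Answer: -224944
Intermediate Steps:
p = -272
827*p = 827*(-272) = -224944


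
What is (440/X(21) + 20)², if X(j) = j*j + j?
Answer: 193600/441 ≈ 439.00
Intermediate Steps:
X(j) = j + j² (X(j) = j² + j = j + j²)
(440/X(21) + 20)² = (440/((21*(1 + 21))) + 20)² = (440/((21*22)) + 20)² = (440/462 + 20)² = (440*(1/462) + 20)² = (20/21 + 20)² = (440/21)² = 193600/441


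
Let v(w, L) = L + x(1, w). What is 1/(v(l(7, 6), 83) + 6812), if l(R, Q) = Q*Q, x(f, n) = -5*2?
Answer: 1/6885 ≈ 0.00014524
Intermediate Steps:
x(f, n) = -10
l(R, Q) = Q²
v(w, L) = -10 + L (v(w, L) = L - 10 = -10 + L)
1/(v(l(7, 6), 83) + 6812) = 1/((-10 + 83) + 6812) = 1/(73 + 6812) = 1/6885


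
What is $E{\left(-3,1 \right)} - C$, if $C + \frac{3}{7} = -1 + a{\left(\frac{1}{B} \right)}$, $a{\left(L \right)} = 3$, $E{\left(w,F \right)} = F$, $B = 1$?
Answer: $- \frac{4}{7} \approx -0.57143$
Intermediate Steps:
$C = \frac{11}{7}$ ($C = - \frac{3}{7} + \left(-1 + 3\right) = - \frac{3}{7} + 2 = \frac{11}{7} \approx 1.5714$)
$E{\left(-3,1 \right)} - C = 1 - \frac{11}{7} = - \frac{4}{7}$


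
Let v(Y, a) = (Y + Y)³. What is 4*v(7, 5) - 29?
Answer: 10947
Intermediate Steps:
v(Y, a) = 8*Y³ (v(Y, a) = (2*Y)³ = 8*Y³)
4*v(7, 5) - 29 = 4*(8*7³) - 29 = 4*(8*343) - 29 = 4*2744 - 29 = 10976 - 29 = 10947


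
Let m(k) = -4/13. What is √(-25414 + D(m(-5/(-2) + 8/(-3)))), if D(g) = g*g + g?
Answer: I*√4295002/13 ≈ 159.42*I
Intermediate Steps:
m(k) = -4/13 (m(k) = -4*1/13 = -4/13)
D(g) = g + g² (D(g) = g² + g = g + g²)
√(-25414 + D(m(-5/(-2) + 8/(-3)))) = √(-25414 - 4*(1 - 4/13)/13) = √(-25414 - 4/13*9/13) = √(-25414 - 36/169) = √(-4295002/169) = I*√4295002/13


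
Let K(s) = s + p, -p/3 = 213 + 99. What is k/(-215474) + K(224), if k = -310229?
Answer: -153107259/215474 ≈ -710.56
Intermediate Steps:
p = -936 (p = -3*(213 + 99) = -3*312 = -936)
K(s) = -936 + s (K(s) = s - 936 = -936 + s)
k/(-215474) + K(224) = -310229/(-215474) + (-936 + 224) = -310229*(-1/215474) - 712 = 310229/215474 - 712 = -153107259/215474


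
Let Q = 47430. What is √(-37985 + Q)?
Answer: √9445 ≈ 97.185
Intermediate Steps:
√(-37985 + Q) = √(-37985 + 47430) = √9445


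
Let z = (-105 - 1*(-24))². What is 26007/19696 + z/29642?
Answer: 450062475/291914416 ≈ 1.5418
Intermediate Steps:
z = 6561 (z = (-105 + 24)² = (-81)² = 6561)
26007/19696 + z/29642 = 26007/19696 + 6561/29642 = 450062475/291914416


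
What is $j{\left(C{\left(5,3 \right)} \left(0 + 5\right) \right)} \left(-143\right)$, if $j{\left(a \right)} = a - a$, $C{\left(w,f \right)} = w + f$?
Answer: $0$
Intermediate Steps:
$C{\left(w,f \right)} = f + w$
$j{\left(a \right)} = 0$
$j{\left(C{\left(5,3 \right)} \left(0 + 5\right) \right)} \left(-143\right) = 0 \left(-143\right) = 0$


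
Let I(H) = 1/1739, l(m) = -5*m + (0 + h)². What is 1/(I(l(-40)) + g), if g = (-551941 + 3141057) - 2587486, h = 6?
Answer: 1739/2834571 ≈ 0.00061350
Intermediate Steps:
l(m) = 36 - 5*m (l(m) = -5*m + (0 + 6)² = -5*m + 6² = -5*m + 36 = 36 - 5*m)
I(H) = 1/1739
g = 1630 (g = 2589116 - 2587486 = 1630)
1/(I(l(-40)) + g) = 1/(1/1739 + 1630) = 1/(2834571/1739) = 1739/2834571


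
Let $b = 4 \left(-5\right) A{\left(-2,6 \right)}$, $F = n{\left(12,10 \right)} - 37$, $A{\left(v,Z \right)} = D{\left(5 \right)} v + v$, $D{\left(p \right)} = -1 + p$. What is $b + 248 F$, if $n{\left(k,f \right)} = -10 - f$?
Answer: $-13936$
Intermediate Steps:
$A{\left(v,Z \right)} = 5 v$ ($A{\left(v,Z \right)} = \left(-1 + 5\right) v + v = 4 v + v = 5 v$)
$F = -57$ ($F = \left(-10 - 10\right) - 37 = -20 - 37 = -57$)
$b = 200$ ($b = 4 \left(-5\right) 5 \left(-2\right) = \left(-20\right) \left(-10\right) = 200$)
$b + 248 F = 200 + 248 \left(-57\right) = 200 - 14136 = -13936$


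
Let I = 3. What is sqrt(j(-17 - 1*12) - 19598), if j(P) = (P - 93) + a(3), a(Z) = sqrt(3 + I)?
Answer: sqrt(-19720 + sqrt(6)) ≈ 140.42*I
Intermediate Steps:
a(Z) = sqrt(6) (a(Z) = sqrt(3 + 3) = sqrt(6))
j(P) = -93 + P + sqrt(6) (j(P) = (P - 93) + sqrt(6) = (-93 + P) + sqrt(6) = -93 + P + sqrt(6))
sqrt(j(-17 - 1*12) - 19598) = sqrt((-93 + (-17 - 1*12) + sqrt(6)) - 19598) = sqrt((-93 + (-17 - 12) + sqrt(6)) - 19598) = sqrt((-93 - 29 + sqrt(6)) - 19598) = sqrt((-122 + sqrt(6)) - 19598) = sqrt(-19720 + sqrt(6))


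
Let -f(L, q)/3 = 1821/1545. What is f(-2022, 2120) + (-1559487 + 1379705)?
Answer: -92589551/515 ≈ -1.7979e+5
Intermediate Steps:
f(L, q) = -1821/515 (f(L, q) = -5463/1545 = -3*607/515 = -1821/515)
f(-2022, 2120) + (-1559487 + 1379705) = -1821/515 + (-1559487 + 1379705) = -1821/515 - 179782 = -92589551/515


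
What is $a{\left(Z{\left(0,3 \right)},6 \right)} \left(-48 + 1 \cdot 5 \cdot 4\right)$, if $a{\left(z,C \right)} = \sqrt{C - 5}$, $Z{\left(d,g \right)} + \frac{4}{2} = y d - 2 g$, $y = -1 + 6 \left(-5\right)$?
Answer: $-28$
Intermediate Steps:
$y = -31$ ($y = -1 - 30 = -31$)
$Z{\left(d,g \right)} = -2 - 31 d - 2 g$ ($Z{\left(d,g \right)} = -2 - \left(2 g + 31 d\right) = -2 - 31 d - 2 g$)
$a{\left(z,C \right)} = \sqrt{-5 + C}$
$a{\left(Z{\left(0,3 \right)},6 \right)} \left(-48 + 1 \cdot 5 \cdot 4\right) = \sqrt{-5 + 6} \left(-48 + 1 \cdot 5 \cdot 4\right) = \sqrt{1} \left(-48 + 5 \cdot 4\right) = 1 \left(-48 + 20\right) = 1 \left(-28\right) = -28$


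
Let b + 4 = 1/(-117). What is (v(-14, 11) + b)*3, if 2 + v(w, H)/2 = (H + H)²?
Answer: 112319/39 ≈ 2880.0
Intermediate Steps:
b = -469/117 (b = -4 + 1/(-117) = -4 - 1/117 = -469/117 ≈ -4.0085)
v(w, H) = -4 + 8*H² (v(w, H) = -4 + 2*(H + H)² = -4 + 2*(2*H)² = -4 + 2*(4*H²) = -4 + 8*H²)
(v(-14, 11) + b)*3 = ((-4 + 8*11²) - 469/117)*3 = ((-4 + 8*121) - 469/117)*3 = ((-4 + 968) - 469/117)*3 = (964 - 469/117)*3 = (112319/117)*3 = 112319/39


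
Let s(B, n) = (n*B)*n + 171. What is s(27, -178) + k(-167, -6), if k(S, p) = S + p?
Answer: 855466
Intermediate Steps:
s(B, n) = 171 + B*n² (s(B, n) = (B*n)*n + 171 = B*n² + 171 = 171 + B*n²)
s(27, -178) + k(-167, -6) = (171 + 27*(-178)²) + (-167 - 6) = (171 + 27*31684) - 173 = (171 + 855468) - 173 = 855639 - 173 = 855466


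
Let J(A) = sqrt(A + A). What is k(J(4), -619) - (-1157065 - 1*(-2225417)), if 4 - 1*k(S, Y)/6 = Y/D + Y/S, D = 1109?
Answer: -1184772038/1109 + 1857*sqrt(2)/2 ≈ -1.0670e+6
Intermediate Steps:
J(A) = sqrt(2)*sqrt(A) (J(A) = sqrt(2*A) = sqrt(2)*sqrt(A))
k(S, Y) = 24 - 6*Y/1109 - 6*Y/S (k(S, Y) = 24 - 6*(Y/1109 + Y/S) = 24 + (-6*Y/1109 - 6*Y/S) = 24 - 6*Y/1109 - 6*Y/S)
k(J(4), -619) - (-1157065 - 1*(-2225417)) = (24 - 6/1109*(-619) - 6*(-619)/sqrt(2)*sqrt(4)) - (-1157065 - 1*(-2225417)) = (24 + 3714/1109 - 6*(-619)/sqrt(2)*2) - (-1157065 + 2225417) = (24 + 3714/1109 - 6*(-619)/2*sqrt(2)) - 1*1068352 = (24 + 3714/1109 - 6*(-619)*sqrt(2)/4) - 1068352 = (24 + 3714/1109 + 1857*sqrt(2)/2) - 1068352 = (30330/1109 + 1857*sqrt(2)/2) - 1068352 = -1184772038/1109 + 1857*sqrt(2)/2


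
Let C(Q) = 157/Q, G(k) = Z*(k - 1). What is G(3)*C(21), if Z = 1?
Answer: 314/21 ≈ 14.952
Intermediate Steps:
G(k) = -1 + k (G(k) = 1*(k - 1) = 1*(-1 + k) = -1 + k)
G(3)*C(21) = (-1 + 3)*(157/21) = 2*(157*(1/21)) = 2*(157/21) = 314/21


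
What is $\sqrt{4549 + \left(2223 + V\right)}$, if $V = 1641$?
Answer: $\sqrt{8413} \approx 91.722$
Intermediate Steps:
$\sqrt{4549 + \left(2223 + V\right)} = \sqrt{4549 + \left(2223 + 1641\right)} = \sqrt{4549 + 3864} = \sqrt{8413}$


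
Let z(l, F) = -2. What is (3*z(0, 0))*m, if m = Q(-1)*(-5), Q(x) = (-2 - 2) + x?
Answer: -150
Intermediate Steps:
Q(x) = -4 + x
m = 25 (m = (-4 - 1)*(-5) = -5*(-5) = 25)
(3*z(0, 0))*m = (3*(-2))*25 = -6*25 = -150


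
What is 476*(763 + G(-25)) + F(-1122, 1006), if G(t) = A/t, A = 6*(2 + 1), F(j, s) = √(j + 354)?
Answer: 9071132/25 + 16*I*√3 ≈ 3.6285e+5 + 27.713*I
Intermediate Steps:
F(j, s) = √(354 + j)
A = 18 (A = 6*3 = 18)
G(t) = 18/t
476*(763 + G(-25)) + F(-1122, 1006) = 476*(763 + 18/(-25)) + √(354 - 1122) = 476*(763 + 18*(-1/25)) + √(-768) = 476*(763 - 18/25) + 16*I*√3 = 476*(19057/25) + 16*I*√3 = 9071132/25 + 16*I*√3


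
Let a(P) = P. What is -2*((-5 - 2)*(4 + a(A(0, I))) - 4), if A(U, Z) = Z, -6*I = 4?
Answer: 164/3 ≈ 54.667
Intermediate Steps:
I = -⅔ (I = -⅙*4 = -⅔ ≈ -0.66667)
-2*((-5 - 2)*(4 + a(A(0, I))) - 4) = -2*((-5 - 2)*(4 - ⅔) - 4) = -2*(-7*10/3 - 4) = -2*(-70/3 - 4) = -2*(-82/3) = 164/3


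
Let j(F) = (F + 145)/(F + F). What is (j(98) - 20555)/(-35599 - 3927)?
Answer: 4028537/7747096 ≈ 0.52001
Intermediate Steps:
j(F) = (145 + F)/(2*F) (j(F) = (145 + F)/((2*F)) = (145 + F)*(1/(2*F)) = (145 + F)/(2*F))
(j(98) - 20555)/(-35599 - 3927) = ((½)*(145 + 98)/98 - 20555)/(-35599 - 3927) = ((½)*(1/98)*243 - 20555)/(-39526) = (243/196 - 20555)*(-1/39526) = -4028537/196*(-1/39526) = 4028537/7747096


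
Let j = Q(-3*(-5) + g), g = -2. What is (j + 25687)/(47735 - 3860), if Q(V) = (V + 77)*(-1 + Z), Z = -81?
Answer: 18307/43875 ≈ 0.41725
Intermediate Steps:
Q(V) = -6314 - 82*V (Q(V) = (V + 77)*(-1 - 81) = (77 + V)*(-82) = -6314 - 82*V)
j = -7380 (j = -6314 - 82*(-3*(-5) - 2) = -6314 - 82*(15 - 2) = -6314 - 82*13 = -6314 - 1066 = -7380)
(j + 25687)/(47735 - 3860) = (-7380 + 25687)/(47735 - 3860) = 18307/43875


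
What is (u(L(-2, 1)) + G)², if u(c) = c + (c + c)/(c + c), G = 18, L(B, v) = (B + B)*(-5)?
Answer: 1521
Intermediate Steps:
L(B, v) = -10*B (L(B, v) = (2*B)*(-5) = -10*B)
u(c) = 1 + c (u(c) = c + (2*c)/((2*c)) = c + (2*c)*(1/(2*c)) = c + 1 = 1 + c)
(u(L(-2, 1)) + G)² = ((1 - 10*(-2)) + 18)² = ((1 + 20) + 18)² = (21 + 18)² = 39² = 1521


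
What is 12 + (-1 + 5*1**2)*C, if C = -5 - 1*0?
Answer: -8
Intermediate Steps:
C = -5 (C = -5 + 0 = -5)
12 + (-1 + 5*1**2)*C = 12 + (-1 + 5*1**2)*(-5) = 12 + (-1 + 5*1)*(-5) = 12 + (-1 + 5)*(-5) = 12 + 4*(-5) = 12 - 20 = -8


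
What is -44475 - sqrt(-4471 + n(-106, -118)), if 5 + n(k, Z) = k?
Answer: -44475 - I*sqrt(4582) ≈ -44475.0 - 67.69*I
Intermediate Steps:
n(k, Z) = -5 + k
-44475 - sqrt(-4471 + n(-106, -118)) = -44475 - sqrt(-4471 + (-5 - 106)) = -44475 - sqrt(-4471 - 111) = -44475 - sqrt(-4582) = -44475 - I*sqrt(4582)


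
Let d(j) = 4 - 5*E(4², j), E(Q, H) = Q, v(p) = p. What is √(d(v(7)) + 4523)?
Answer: √4447 ≈ 66.686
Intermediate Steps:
d(j) = -76 (d(j) = 4 - 5*4² = 4 - 5*16 = 4 - 80 = -76)
√(d(v(7)) + 4523) = √(-76 + 4523) = √4447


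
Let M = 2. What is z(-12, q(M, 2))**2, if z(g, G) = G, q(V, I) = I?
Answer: 4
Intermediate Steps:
z(-12, q(M, 2))**2 = 2**2 = 4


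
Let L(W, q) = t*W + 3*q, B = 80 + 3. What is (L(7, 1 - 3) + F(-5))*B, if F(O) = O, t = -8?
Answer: -5561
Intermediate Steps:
B = 83
L(W, q) = -8*W + 3*q
(L(7, 1 - 3) + F(-5))*B = ((-8*7 + 3*(1 - 3)) - 5)*83 = ((-56 + 3*(-2)) - 5)*83 = ((-56 - 6) - 5)*83 = (-62 - 5)*83 = -67*83 = -5561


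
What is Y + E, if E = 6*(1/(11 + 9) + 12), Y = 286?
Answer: 3583/10 ≈ 358.30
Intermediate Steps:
E = 723/10 (E = 6*(1/20 + 12) = 6*(241/20) = 723/10 ≈ 72.300)
Y + E = 286 + 723/10 = 3583/10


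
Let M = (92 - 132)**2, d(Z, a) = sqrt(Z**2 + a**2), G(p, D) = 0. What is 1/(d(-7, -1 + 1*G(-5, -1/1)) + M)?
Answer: 32/51199 - sqrt(2)/511990 ≈ 0.00062225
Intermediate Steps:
M = 1600 (M = (-40)**2 = 1600)
1/(d(-7, -1 + 1*G(-5, -1/1)) + M) = 1/(sqrt((-7)**2 + (-1 + 1*0)**2) + 1600) = 1/(sqrt(49 + (-1 + 0)**2) + 1600) = 1/(sqrt(49 + (-1)**2) + 1600) = 1/(sqrt(49 + 1) + 1600) = 1/(sqrt(50) + 1600) = 1/(5*sqrt(2) + 1600) = 1/(1600 + 5*sqrt(2))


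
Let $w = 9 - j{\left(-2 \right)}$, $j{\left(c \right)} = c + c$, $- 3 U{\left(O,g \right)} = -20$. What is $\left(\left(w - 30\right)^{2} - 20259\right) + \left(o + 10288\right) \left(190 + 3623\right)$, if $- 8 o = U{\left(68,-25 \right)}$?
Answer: $\frac{78409993}{2} \approx 3.9205 \cdot 10^{7}$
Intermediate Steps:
$U{\left(O,g \right)} = \frac{20}{3}$ ($U{\left(O,g \right)} = \left(- \frac{1}{3}\right) \left(-20\right) = \frac{20}{3}$)
$j{\left(c \right)} = 2 c$
$o = - \frac{5}{6}$ ($o = \left(- \frac{1}{8}\right) \frac{20}{3} = - \frac{5}{6} \approx -0.83333$)
$w = 13$ ($w = 9 - 2 \left(-2\right) = 9 - -4 = 9 + 4 = 13$)
$\left(\left(w - 30\right)^{2} - 20259\right) + \left(o + 10288\right) \left(190 + 3623\right) = \left(\left(13 - 30\right)^{2} - 20259\right) + \left(- \frac{5}{6} + 10288\right) \left(190 + 3623\right) = \left(\left(-17\right)^{2} - 20259\right) + \frac{61723}{6} \cdot 3813 = \left(289 - 20259\right) + \frac{78449933}{2} = -19970 + \frac{78449933}{2} = \frac{78409993}{2}$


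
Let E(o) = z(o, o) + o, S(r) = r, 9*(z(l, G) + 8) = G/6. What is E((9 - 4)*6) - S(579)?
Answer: -5008/9 ≈ -556.44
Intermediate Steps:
z(l, G) = -8 + G/54 (z(l, G) = -8 + (G/6)/9 = -8 + G/54)
E(o) = -8 + 55*o/54 (E(o) = (-8 + o/54) + o = -8 + 55*o/54)
E((9 - 4)*6) - S(579) = (-8 + 55*((9 - 4)*6)/54) - 1*579 = (-8 + 55*(5*6)/54) - 579 = (-8 + (55/54)*30) - 579 = (-8 + 275/9) - 579 = 203/9 - 579 = -5008/9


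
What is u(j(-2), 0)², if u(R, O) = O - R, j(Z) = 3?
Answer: 9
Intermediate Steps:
u(j(-2), 0)² = (0 - 1*3)² = (0 - 3)² = (-3)² = 9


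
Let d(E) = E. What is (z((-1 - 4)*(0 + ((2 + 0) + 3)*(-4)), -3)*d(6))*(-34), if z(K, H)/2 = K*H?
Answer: 122400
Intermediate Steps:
z(K, H) = 2*H*K (z(K, H) = 2*(K*H) = 2*(H*K) = 2*H*K)
(z((-1 - 4)*(0 + ((2 + 0) + 3)*(-4)), -3)*d(6))*(-34) = ((2*(-3)*((-1 - 4)*(0 + ((2 + 0) + 3)*(-4))))*6)*(-34) = ((2*(-3)*(-5*(0 + (2 + 3)*(-4))))*6)*(-34) = ((2*(-3)*(-5*(0 + 5*(-4))))*6)*(-34) = ((2*(-3)*(-5*(0 - 20)))*6)*(-34) = ((2*(-3)*(-5*(-20)))*6)*(-34) = ((2*(-3)*100)*6)*(-34) = -600*6*(-34) = -3600*(-34) = 122400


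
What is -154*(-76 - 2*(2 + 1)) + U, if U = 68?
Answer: 12696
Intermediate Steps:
-154*(-76 - 2*(2 + 1)) + U = -154*(-76 - 2*(2 + 1)) + 68 = -154*(-76 - 2*3) + 68 = -154*(-76 - 1*6) + 68 = -154*(-76 - 6) + 68 = -154*(-82) + 68 = 12628 + 68 = 12696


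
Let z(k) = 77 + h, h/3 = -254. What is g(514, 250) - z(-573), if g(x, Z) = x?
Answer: 1199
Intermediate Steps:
h = -762 (h = 3*(-254) = -762)
z(k) = -685 (z(k) = 77 - 762 = -685)
g(514, 250) - z(-573) = 514 - 1*(-685) = 514 + 685 = 1199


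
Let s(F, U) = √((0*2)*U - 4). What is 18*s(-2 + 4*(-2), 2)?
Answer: 36*I ≈ 36.0*I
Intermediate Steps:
s(F, U) = 2*I (s(F, U) = √(0*U - 4) = √(0 - 4) = √(-4) = 2*I)
18*s(-2 + 4*(-2), 2) = 18*(2*I) = 36*I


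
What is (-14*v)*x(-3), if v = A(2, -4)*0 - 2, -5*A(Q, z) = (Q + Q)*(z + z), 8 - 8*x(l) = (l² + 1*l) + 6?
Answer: -14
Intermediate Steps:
x(l) = ¼ - l/8 - l²/8 (x(l) = 1 - ((l² + 1*l) + 6)/8 = 1 - ((l² + l) + 6)/8 = 1 - ((l + l²) + 6)/8 = 1 - (6 + l + l²)/8 = 1 + (-¾ - l/8 - l²/8) = ¼ - l/8 - l²/8)
A(Q, z) = -4*Q*z/5 (A(Q, z) = -(Q + Q)*(z + z)/5 = -2*Q*2*z/5 = -4*Q*z/5)
v = -2 (v = -⅘*2*(-4)*0 - 2 = (32/5)*0 - 2 = 0 - 2 = -2)
(-14*v)*x(-3) = (-14*(-2))*(¼ - ⅛*(-3) - ⅛*(-3)²) = 28*(¼ + 3/8 - ⅛*9) = 28*(¼ + 3/8 - 9/8) = 28*(-½) = -14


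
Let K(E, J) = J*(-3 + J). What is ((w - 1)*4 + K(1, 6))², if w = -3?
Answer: 4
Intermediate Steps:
((w - 1)*4 + K(1, 6))² = ((-3 - 1)*4 + 6*(-3 + 6))² = (-4*4 + 6*3)² = (-16 + 18)² = 2² = 4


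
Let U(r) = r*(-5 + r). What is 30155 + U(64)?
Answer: 33931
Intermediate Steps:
30155 + U(64) = 30155 + 64*(-5 + 64) = 30155 + 64*59 = 30155 + 3776 = 33931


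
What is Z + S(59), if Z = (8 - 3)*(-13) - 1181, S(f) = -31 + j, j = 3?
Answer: -1274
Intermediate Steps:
S(f) = -28 (S(f) = -31 + 3 = -28)
Z = -1246 (Z = 5*(-13) - 1181 = -65 - 1181 = -1246)
Z + S(59) = -1246 - 28 = -1274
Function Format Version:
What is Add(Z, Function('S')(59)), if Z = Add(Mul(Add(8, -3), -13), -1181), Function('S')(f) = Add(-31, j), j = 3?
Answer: -1274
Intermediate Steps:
Function('S')(f) = -28 (Function('S')(f) = Add(-31, 3) = -28)
Z = -1246 (Z = Add(Mul(5, -13), -1181) = Add(-65, -1181) = -1246)
Add(Z, Function('S')(59)) = Add(-1246, -28) = -1274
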